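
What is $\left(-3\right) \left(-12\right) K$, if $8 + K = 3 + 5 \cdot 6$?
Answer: $900$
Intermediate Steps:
$K = 25$ ($K = -8 + \left(3 + 5 \cdot 6\right) = -8 + \left(3 + 30\right) = -8 + 33 = 25$)
$\left(-3\right) \left(-12\right) K = \left(-3\right) \left(-12\right) 25 = 36 \cdot 25 = 900$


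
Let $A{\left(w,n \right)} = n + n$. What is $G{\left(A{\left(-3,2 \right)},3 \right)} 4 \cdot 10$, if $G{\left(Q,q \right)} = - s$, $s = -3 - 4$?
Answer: $280$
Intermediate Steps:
$A{\left(w,n \right)} = 2 n$
$s = -7$ ($s = -3 - 4 = -7$)
$G{\left(Q,q \right)} = 7$ ($G{\left(Q,q \right)} = \left(-1\right) \left(-7\right) = 7$)
$G{\left(A{\left(-3,2 \right)},3 \right)} 4 \cdot 10 = 7 \cdot 4 \cdot 10 = 28 \cdot 10 = 280$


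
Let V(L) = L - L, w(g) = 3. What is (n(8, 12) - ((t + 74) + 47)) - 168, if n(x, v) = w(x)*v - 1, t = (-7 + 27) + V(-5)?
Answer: -274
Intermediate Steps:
V(L) = 0
t = 20 (t = (-7 + 27) + 0 = 20 + 0 = 20)
n(x, v) = -1 + 3*v (n(x, v) = 3*v - 1 = -1 + 3*v)
(n(8, 12) - ((t + 74) + 47)) - 168 = ((-1 + 3*12) - ((20 + 74) + 47)) - 168 = ((-1 + 36) - (94 + 47)) - 168 = (35 - 1*141) - 168 = (35 - 141) - 168 = -106 - 168 = -274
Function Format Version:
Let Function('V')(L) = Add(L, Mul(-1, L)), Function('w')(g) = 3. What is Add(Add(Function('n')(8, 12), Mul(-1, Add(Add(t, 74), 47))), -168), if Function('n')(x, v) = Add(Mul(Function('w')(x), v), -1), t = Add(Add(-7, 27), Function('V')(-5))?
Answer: -274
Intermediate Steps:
Function('V')(L) = 0
t = 20 (t = Add(Add(-7, 27), 0) = Add(20, 0) = 20)
Function('n')(x, v) = Add(-1, Mul(3, v)) (Function('n')(x, v) = Add(Mul(3, v), -1) = Add(-1, Mul(3, v)))
Add(Add(Function('n')(8, 12), Mul(-1, Add(Add(t, 74), 47))), -168) = Add(Add(Add(-1, Mul(3, 12)), Mul(-1, Add(Add(20, 74), 47))), -168) = Add(Add(Add(-1, 36), Mul(-1, Add(94, 47))), -168) = Add(Add(35, Mul(-1, 141)), -168) = Add(Add(35, -141), -168) = Add(-106, -168) = -274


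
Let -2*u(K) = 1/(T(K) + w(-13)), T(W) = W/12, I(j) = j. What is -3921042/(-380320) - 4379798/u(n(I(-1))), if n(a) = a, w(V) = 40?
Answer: 199470547730923/570480 ≈ 3.4965e+8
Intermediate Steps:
T(W) = W/12 (T(W) = W*(1/12) = W/12)
u(K) = -1/(2*(40 + K/12)) (u(K) = -1/(2*(K/12 + 40)) = -1/(2*(40 + K/12)))
-3921042/(-380320) - 4379798/u(n(I(-1))) = -3921042/(-380320) - 4379798/((-6/(480 - 1))) = -3921042*(-1/380320) - 4379798/((-6/479)) = 1960521/190160 - 4379798/((-6*1/479)) = 1960521/190160 - 4379798/(-6/479) = 1960521/190160 - 4379798*(-479/6) = 1960521/190160 + 1048961621/3 = 199470547730923/570480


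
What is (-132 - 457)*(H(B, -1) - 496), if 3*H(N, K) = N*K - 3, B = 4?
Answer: 880555/3 ≈ 2.9352e+5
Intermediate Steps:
H(N, K) = -1 + K*N/3 (H(N, K) = (N*K - 3)/3 = (K*N - 3)/3 = (-3 + K*N)/3 = -1 + K*N/3)
(-132 - 457)*(H(B, -1) - 496) = (-132 - 457)*((-1 + (1/3)*(-1)*4) - 496) = -589*((-1 - 4/3) - 496) = -589*(-7/3 - 496) = -589*(-1495/3) = 880555/3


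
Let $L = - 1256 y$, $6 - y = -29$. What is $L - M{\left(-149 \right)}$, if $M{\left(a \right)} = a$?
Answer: $-43811$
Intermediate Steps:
$y = 35$ ($y = 6 - -29 = 6 + 29 = 35$)
$L = -43960$ ($L = \left(-1256\right) 35 = -43960$)
$L - M{\left(-149 \right)} = -43960 - -149 = -43960 + 149 = -43811$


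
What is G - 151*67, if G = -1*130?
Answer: -10247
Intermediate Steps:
G = -130
G - 151*67 = -130 - 151*67 = -130 - 10117 = -10247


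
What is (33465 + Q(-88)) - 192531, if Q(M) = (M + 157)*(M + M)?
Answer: -171210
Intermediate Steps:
Q(M) = 2*M*(157 + M) (Q(M) = (157 + M)*(2*M) = 2*M*(157 + M))
(33465 + Q(-88)) - 192531 = (33465 + 2*(-88)*(157 - 88)) - 192531 = (33465 + 2*(-88)*69) - 192531 = (33465 - 12144) - 192531 = 21321 - 192531 = -171210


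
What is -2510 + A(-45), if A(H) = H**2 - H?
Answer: -440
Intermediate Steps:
-2510 + A(-45) = -2510 - 45*(-1 - 45) = -2510 - 45*(-46) = -2510 + 2070 = -440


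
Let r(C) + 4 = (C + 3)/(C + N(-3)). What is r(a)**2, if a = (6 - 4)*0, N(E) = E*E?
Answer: 121/9 ≈ 13.444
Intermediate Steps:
N(E) = E**2
a = 0 (a = 2*0 = 0)
r(C) = -4 + (3 + C)/(9 + C) (r(C) = -4 + (C + 3)/(C + (-3)**2) = -4 + (3 + C)/(C + 9) = -4 + (3 + C)/(9 + C))
r(a)**2 = (3*(-11 - 1*0)/(9 + 0))**2 = (3*(-11 + 0)/9)**2 = (3*(1/9)*(-11))**2 = (-11/3)**2 = 121/9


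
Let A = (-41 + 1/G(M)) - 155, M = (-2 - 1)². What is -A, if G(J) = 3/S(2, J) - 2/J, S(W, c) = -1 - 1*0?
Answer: 5693/29 ≈ 196.31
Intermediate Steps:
M = 9 (M = (-3)² = 9)
S(W, c) = -1 (S(W, c) = -1 + 0 = -1)
G(J) = -3 - 2/J (G(J) = 3/(-1) - 2/J = 3*(-1) - 2/J = -3 - 2/J)
A = -5693/29 (A = (-41 + 1/(-3 - 2/9)) - 155 = (-41 + 1/(-29/9)) - 155 = (-41 - 9/29) - 155 = -1198/29 - 155 = -5693/29 ≈ -196.31)
-A = -1*(-5693/29) = 5693/29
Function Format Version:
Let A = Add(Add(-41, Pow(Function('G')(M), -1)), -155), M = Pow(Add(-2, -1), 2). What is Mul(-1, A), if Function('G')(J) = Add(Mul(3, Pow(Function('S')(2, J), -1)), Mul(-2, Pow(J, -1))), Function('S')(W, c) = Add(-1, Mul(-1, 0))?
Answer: Rational(5693, 29) ≈ 196.31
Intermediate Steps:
M = 9 (M = Pow(-3, 2) = 9)
Function('S')(W, c) = -1 (Function('S')(W, c) = Add(-1, 0) = -1)
Function('G')(J) = Add(-3, Mul(-2, Pow(J, -1))) (Function('G')(J) = Add(Mul(3, Pow(-1, -1)), Mul(-2, Pow(J, -1))) = Add(Mul(3, -1), Mul(-2, Pow(J, -1))) = Add(-3, Mul(-2, Pow(J, -1))))
A = Rational(-5693, 29) (A = Add(Add(-41, Pow(Add(-3, Mul(-2, Pow(9, -1))), -1)), -155) = Add(Add(-41, Pow(Add(-3, Mul(-2, Rational(1, 9))), -1)), -155) = Add(Add(-41, Pow(Add(-3, Rational(-2, 9)), -1)), -155) = Add(Add(-41, Pow(Rational(-29, 9), -1)), -155) = Add(Add(-41, Rational(-9, 29)), -155) = Add(Rational(-1198, 29), -155) = Rational(-5693, 29) ≈ -196.31)
Mul(-1, A) = Mul(-1, Rational(-5693, 29)) = Rational(5693, 29)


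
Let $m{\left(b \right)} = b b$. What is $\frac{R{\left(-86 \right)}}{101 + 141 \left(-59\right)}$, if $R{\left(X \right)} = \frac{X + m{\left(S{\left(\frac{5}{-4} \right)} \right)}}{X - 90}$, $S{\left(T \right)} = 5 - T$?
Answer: $- \frac{751}{23141888} \approx -3.2452 \cdot 10^{-5}$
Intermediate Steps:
$m{\left(b \right)} = b^{2}$
$R{\left(X \right)} = \frac{\frac{625}{16} + X}{-90 + X}$ ($R{\left(X \right)} = \frac{X + \left(5 - \frac{5}{-4}\right)^{2}}{X - 90} = \frac{X + \left(5 - 5 \left(- \frac{1}{4}\right)\right)^{2}}{-90 + X} = \frac{X + \left(5 - - \frac{5}{4}\right)^{2}}{-90 + X} = \frac{X + \left(5 + \frac{5}{4}\right)^{2}}{-90 + X} = \frac{X + \left(\frac{25}{4}\right)^{2}}{-90 + X} = \frac{X + \frac{625}{16}}{-90 + X} = \frac{\frac{625}{16} + X}{-90 + X}$)
$\frac{R{\left(-86 \right)}}{101 + 141 \left(-59\right)} = \frac{\frac{1}{-90 - 86} \left(\frac{625}{16} - 86\right)}{101 + 141 \left(-59\right)} = \frac{\frac{1}{-176} \left(- \frac{751}{16}\right)}{101 - 8319} = \frac{\left(- \frac{1}{176}\right) \left(- \frac{751}{16}\right)}{-8218} = \frac{751}{2816} \left(- \frac{1}{8218}\right) = - \frac{751}{23141888}$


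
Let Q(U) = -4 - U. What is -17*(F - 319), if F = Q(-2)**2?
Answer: 5355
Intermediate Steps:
F = 4 (F = (-4 - 1*(-2))**2 = (-4 + 2)**2 = (-2)**2 = 4)
-17*(F - 319) = -17*(4 - 319) = -17*(-315) = 5355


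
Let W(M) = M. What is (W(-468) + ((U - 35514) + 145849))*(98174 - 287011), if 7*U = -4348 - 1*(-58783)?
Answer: -155508024848/7 ≈ -2.2215e+10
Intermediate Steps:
U = 54435/7 (U = (-4348 - 1*(-58783))/7 = (-4348 + 58783)/7 = (⅐)*54435 = 54435/7 ≈ 7776.4)
(W(-468) + ((U - 35514) + 145849))*(98174 - 287011) = (-468 + ((54435/7 - 35514) + 145849))*(98174 - 287011) = (-468 + (-194163/7 + 145849))*(-188837) = (-468 + 826780/7)*(-188837) = (823504/7)*(-188837) = -155508024848/7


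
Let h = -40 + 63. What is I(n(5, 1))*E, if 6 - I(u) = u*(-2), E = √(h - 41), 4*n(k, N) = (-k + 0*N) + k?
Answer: 18*I*√2 ≈ 25.456*I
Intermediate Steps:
h = 23
n(k, N) = 0 (n(k, N) = ((-k + 0*N) + k)/4 = ((-k + 0) + k)/4 = (-k + k)/4 = (¼)*0 = 0)
E = 3*I*√2 (E = √(23 - 41) = √(-18) = 3*I*√2 ≈ 4.2426*I)
I(u) = 6 + 2*u (I(u) = 6 - u*(-2) = 6 - (-2)*u = 6 + 2*u)
I(n(5, 1))*E = (6 + 2*0)*(3*I*√2) = (6 + 0)*(3*I*√2) = 6*(3*I*√2) = 18*I*√2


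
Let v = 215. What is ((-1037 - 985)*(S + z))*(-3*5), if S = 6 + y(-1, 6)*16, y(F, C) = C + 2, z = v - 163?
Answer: 5641380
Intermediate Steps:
z = 52 (z = 215 - 163 = 52)
y(F, C) = 2 + C
S = 134 (S = 6 + (2 + 6)*16 = 6 + 8*16 = 6 + 128 = 134)
((-1037 - 985)*(S + z))*(-3*5) = ((-1037 - 985)*(134 + 52))*(-3*5) = -2022*186*(-15) = -376092*(-15) = 5641380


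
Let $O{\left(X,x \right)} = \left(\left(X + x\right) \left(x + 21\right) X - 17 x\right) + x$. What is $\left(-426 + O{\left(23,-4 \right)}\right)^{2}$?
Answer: $49942489$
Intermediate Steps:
$O{\left(X,x \right)} = - 16 x + X \left(21 + x\right) \left(X + x\right)$ ($O{\left(X,x \right)} = \left(\left(X + x\right) \left(21 + x\right) X - 17 x\right) + x = \left(\left(21 + x\right) \left(X + x\right) X - 17 x\right) + x = \left(X \left(21 + x\right) \left(X + x\right) - 17 x\right) + x = \left(- 17 x + X \left(21 + x\right) \left(X + x\right)\right) + x = - 16 x + X \left(21 + x\right) \left(X + x\right)$)
$\left(-426 + O{\left(23,-4 \right)}\right)^{2} = \left(-426 + \left(\left(-16\right) \left(-4\right) + 21 \cdot 23^{2} + 23 \left(-4\right)^{2} - 4 \cdot 23^{2} + 21 \cdot 23 \left(-4\right)\right)\right)^{2} = \left(-426 + \left(64 + 21 \cdot 529 + 23 \cdot 16 - 2116 - 1932\right)\right)^{2} = \left(-426 + \left(64 + 11109 + 368 - 2116 - 1932\right)\right)^{2} = \left(-426 + 7493\right)^{2} = 7067^{2} = 49942489$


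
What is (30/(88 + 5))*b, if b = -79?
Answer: -790/31 ≈ -25.484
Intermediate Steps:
(30/(88 + 5))*b = (30/(88 + 5))*(-79) = (30/93)*(-79) = (30*(1/93))*(-79) = (10/31)*(-79) = -790/31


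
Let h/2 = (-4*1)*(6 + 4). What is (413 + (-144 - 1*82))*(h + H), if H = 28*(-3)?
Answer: -30668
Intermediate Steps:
h = -80 (h = 2*((-4*1)*(6 + 4)) = 2*(-4*10) = 2*(-40) = -80)
H = -84
(413 + (-144 - 1*82))*(h + H) = (413 + (-144 - 1*82))*(-80 - 84) = (413 + (-144 - 82))*(-164) = (413 - 226)*(-164) = 187*(-164) = -30668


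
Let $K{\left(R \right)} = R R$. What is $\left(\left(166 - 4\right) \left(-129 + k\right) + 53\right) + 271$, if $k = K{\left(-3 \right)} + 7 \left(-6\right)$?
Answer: $-25920$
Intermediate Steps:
$K{\left(R \right)} = R^{2}$
$k = -33$ ($k = \left(-3\right)^{2} + 7 \left(-6\right) = 9 - 42 = -33$)
$\left(\left(166 - 4\right) \left(-129 + k\right) + 53\right) + 271 = \left(\left(166 - 4\right) \left(-129 - 33\right) + 53\right) + 271 = \left(162 \left(-162\right) + 53\right) + 271 = \left(-26244 + 53\right) + 271 = -26191 + 271 = -25920$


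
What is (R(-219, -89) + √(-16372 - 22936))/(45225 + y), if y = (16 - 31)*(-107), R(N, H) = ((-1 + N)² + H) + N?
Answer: 24046/23415 + I*√9827/23415 ≈ 1.0269 + 0.0042337*I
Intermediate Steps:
R(N, H) = H + N + (-1 + N)² (R(N, H) = (H + (-1 + N)²) + N = H + N + (-1 + N)²)
y = 1605 (y = -15*(-107) = 1605)
(R(-219, -89) + √(-16372 - 22936))/(45225 + y) = ((-89 - 219 + (-1 - 219)²) + √(-16372 - 22936))/(45225 + 1605) = ((-89 - 219 + (-220)²) + √(-39308))/46830 = ((-89 - 219 + 48400) + 2*I*√9827)*(1/46830) = (48092 + 2*I*√9827)*(1/46830) = 24046/23415 + I*√9827/23415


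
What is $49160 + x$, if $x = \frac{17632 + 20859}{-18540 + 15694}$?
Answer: $\frac{139870869}{2846} \approx 49147.0$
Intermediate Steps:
$x = - \frac{38491}{2846}$ ($x = \frac{38491}{-2846} = 38491 \left(- \frac{1}{2846}\right) = - \frac{38491}{2846} \approx -13.525$)
$49160 + x = 49160 - \frac{38491}{2846} = \frac{139870869}{2846}$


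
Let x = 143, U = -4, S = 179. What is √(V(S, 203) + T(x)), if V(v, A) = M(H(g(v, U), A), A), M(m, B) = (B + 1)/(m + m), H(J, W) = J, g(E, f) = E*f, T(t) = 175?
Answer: √22410442/358 ≈ 13.223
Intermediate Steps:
M(m, B) = (1 + B)/(2*m) (M(m, B) = (1 + B)/((2*m)) = (1 + B)*(1/(2*m)) = (1 + B)/(2*m))
V(v, A) = -(1 + A)/(8*v) (V(v, A) = (1 + A)/(2*((v*(-4)))) = (1 + A)/(2*((-4*v))) = (-1/(4*v))*(1 + A)/2 = -(1 + A)/(8*v))
√(V(S, 203) + T(x)) = √((⅛)*(-1 - 1*203)/179 + 175) = √((⅛)*(1/179)*(-1 - 203) + 175) = √((⅛)*(1/179)*(-204) + 175) = √(-51/358 + 175) = √(62599/358) = √22410442/358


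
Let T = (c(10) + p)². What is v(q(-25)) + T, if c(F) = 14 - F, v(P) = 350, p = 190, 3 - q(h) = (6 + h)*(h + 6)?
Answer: 37986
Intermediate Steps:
q(h) = 3 - (6 + h)² (q(h) = 3 - (6 + h)*(h + 6) = 3 - (6 + h)*(6 + h) = 3 - (6 + h)²)
T = 37636 (T = ((14 - 1*10) + 190)² = ((14 - 10) + 190)² = (4 + 190)² = 194² = 37636)
v(q(-25)) + T = 350 + 37636 = 37986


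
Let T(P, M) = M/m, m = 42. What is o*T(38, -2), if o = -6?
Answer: 2/7 ≈ 0.28571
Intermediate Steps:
T(P, M) = M/42
o*T(38, -2) = -(-2)/7 = -6*(-1/21) = 2/7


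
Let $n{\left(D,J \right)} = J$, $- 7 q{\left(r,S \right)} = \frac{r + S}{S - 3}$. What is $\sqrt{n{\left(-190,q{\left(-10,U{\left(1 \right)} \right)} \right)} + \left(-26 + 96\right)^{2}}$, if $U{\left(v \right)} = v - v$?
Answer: $\frac{\sqrt{2160690}}{21} \approx 69.997$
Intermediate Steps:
$U{\left(v \right)} = 0$
$q{\left(r,S \right)} = - \frac{S + r}{7 \left(-3 + S\right)}$ ($q{\left(r,S \right)} = - \frac{\left(r + S\right) \frac{1}{S - 3}}{7} = - \frac{\left(S + r\right) \frac{1}{-3 + S}}{7} = - \frac{\frac{1}{-3 + S} \left(S + r\right)}{7} = - \frac{S + r}{7 \left(-3 + S\right)}$)
$\sqrt{n{\left(-190,q{\left(-10,U{\left(1 \right)} \right)} \right)} + \left(-26 + 96\right)^{2}} = \sqrt{\frac{\left(-1\right) 0 - -10}{7 \left(-3 + 0\right)} + \left(-26 + 96\right)^{2}} = \sqrt{\frac{0 + 10}{7 \left(-3\right)} + 70^{2}} = \sqrt{\frac{1}{7} \left(- \frac{1}{3}\right) 10 + 4900} = \sqrt{- \frac{10}{21} + 4900} = \sqrt{\frac{102890}{21}} = \frac{\sqrt{2160690}}{21}$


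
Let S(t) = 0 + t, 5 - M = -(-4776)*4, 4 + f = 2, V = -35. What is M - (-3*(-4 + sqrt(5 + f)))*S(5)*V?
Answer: -16999 - 525*sqrt(3) ≈ -17908.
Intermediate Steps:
f = -2 (f = -4 + 2 = -2)
M = -19099 (M = 5 - (-1194)*(-4*4) = 5 - (-1194)*(-16) = 5 - 1*19104 = 5 - 19104 = -19099)
S(t) = t
M - (-3*(-4 + sqrt(5 + f)))*S(5)*V = -19099 - -3*(-4 + sqrt(5 - 2))*5*(-35) = -19099 - -3*(-4 + sqrt(3))*5*(-35) = -19099 - (12 - 3*sqrt(3))*5*(-35) = -19099 - (60 - 15*sqrt(3))*(-35) = -19099 - (-2100 + 525*sqrt(3)) = -19099 + (2100 - 525*sqrt(3)) = -16999 - 525*sqrt(3)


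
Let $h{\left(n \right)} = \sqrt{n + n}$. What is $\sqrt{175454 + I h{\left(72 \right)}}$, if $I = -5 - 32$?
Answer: $\sqrt{175010} \approx 418.34$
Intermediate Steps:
$h{\left(n \right)} = \sqrt{2} \sqrt{n}$ ($h{\left(n \right)} = \sqrt{2 n} = \sqrt{2} \sqrt{n}$)
$I = -37$
$\sqrt{175454 + I h{\left(72 \right)}} = \sqrt{175454 - 37 \sqrt{2} \sqrt{72}} = \sqrt{175454 - 37 \sqrt{2} \cdot 6 \sqrt{2}} = \sqrt{175454 - 444} = \sqrt{175010}$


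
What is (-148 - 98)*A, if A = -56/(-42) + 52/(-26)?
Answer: 164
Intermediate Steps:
A = -⅔ (A = -56*(-1/42) + 52*(-1/26) = 4/3 - 2 = -⅔ ≈ -0.66667)
(-148 - 98)*A = (-148 - 98)*(-⅔) = -246*(-⅔) = 164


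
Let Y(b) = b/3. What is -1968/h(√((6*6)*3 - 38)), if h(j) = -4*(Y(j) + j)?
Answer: 369*√70/70 ≈ 44.104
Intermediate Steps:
Y(b) = b/3 (Y(b) = b*(⅓) = b/3)
h(j) = -16*j/3 (h(j) = -4*(j/3 + j) = -16*j/3)
-1968/h(√((6*6)*3 - 38)) = -1968*(-3/(16*√((6*6)*3 - 38))) = -1968*(-3/(16*√(36*3 - 38))) = -1968*(-3/(16*√(108 - 38))) = -1968*(-3*√70/1120) = -(-369)*√70/70 = 369*√70/70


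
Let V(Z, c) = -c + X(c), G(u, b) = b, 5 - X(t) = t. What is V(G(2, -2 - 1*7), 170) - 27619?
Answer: -27954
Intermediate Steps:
X(t) = 5 - t
V(Z, c) = 5 - 2*c (V(Z, c) = -c + (5 - c) = 5 - 2*c)
V(G(2, -2 - 1*7), 170) - 27619 = (5 - 2*170) - 27619 = (5 - 340) - 27619 = -335 - 27619 = -27954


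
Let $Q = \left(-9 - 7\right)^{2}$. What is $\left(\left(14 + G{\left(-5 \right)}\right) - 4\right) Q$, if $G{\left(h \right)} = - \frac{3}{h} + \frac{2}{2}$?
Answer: $\frac{14848}{5} \approx 2969.6$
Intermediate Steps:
$G{\left(h \right)} = 1 - \frac{3}{h}$ ($G{\left(h \right)} = - \frac{3}{h} + 2 \cdot \frac{1}{2} = - \frac{3}{h} + 1 = 1 - \frac{3}{h}$)
$Q = 256$ ($Q = \left(-16\right)^{2} = 256$)
$\left(\left(14 + G{\left(-5 \right)}\right) - 4\right) Q = \left(\left(14 + \frac{-3 - 5}{-5}\right) - 4\right) 256 = \left(\left(14 - - \frac{8}{5}\right) - 4\right) 256 = \left(\left(14 + \frac{8}{5}\right) - 4\right) 256 = \left(\frac{78}{5} - 4\right) 256 = \frac{58}{5} \cdot 256 = \frac{14848}{5}$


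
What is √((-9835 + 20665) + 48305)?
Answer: √59135 ≈ 243.18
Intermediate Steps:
√((-9835 + 20665) + 48305) = √(10830 + 48305) = √59135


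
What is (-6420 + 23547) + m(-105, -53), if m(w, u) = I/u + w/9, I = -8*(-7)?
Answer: 2721170/159 ≈ 17114.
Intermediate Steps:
I = 56
m(w, u) = 56/u + w/9
(-6420 + 23547) + m(-105, -53) = (-6420 + 23547) + (56/(-53) + (1/9)*(-105)) = 17127 + (56*(-1/53) - 35/3) = 17127 + (-56/53 - 35/3) = 17127 - 2023/159 = 2721170/159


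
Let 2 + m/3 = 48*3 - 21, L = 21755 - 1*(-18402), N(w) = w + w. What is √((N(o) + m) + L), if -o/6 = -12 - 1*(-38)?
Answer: 4*√2513 ≈ 200.52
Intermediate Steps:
o = -156 (o = -6*(-12 - 1*(-38)) = -6*(-12 + 38) = -6*26 = -156)
N(w) = 2*w
L = 40157 (L = 21755 + 18402 = 40157)
m = 363 (m = -6 + 3*(48*3 - 21) = -6 + 3*(144 - 21) = -6 + 3*123 = -6 + 369 = 363)
√((N(o) + m) + L) = √((2*(-156) + 363) + 40157) = √((-312 + 363) + 40157) = √(51 + 40157) = √40208 = 4*√2513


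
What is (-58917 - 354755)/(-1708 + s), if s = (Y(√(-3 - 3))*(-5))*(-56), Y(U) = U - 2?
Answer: 398898/2387 + 147740*I*√6/7161 ≈ 167.11 + 50.536*I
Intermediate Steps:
Y(U) = -2 + U
s = -560 + 280*I*√6 (s = ((-2 + √(-3 - 3))*(-5))*(-56) = ((-2 + √(-6))*(-5))*(-56) = ((-2 + I*√6)*(-5))*(-56) = (10 - 5*I*√6)*(-56) = -560 + 280*I*√6 ≈ -560.0 + 685.86*I)
(-58917 - 354755)/(-1708 + s) = (-58917 - 354755)/(-1708 + (-560 + 280*I*√6)) = -413672/(-2268 + 280*I*√6)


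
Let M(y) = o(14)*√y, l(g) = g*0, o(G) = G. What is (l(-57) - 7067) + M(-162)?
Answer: -7067 + 126*I*√2 ≈ -7067.0 + 178.19*I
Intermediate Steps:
l(g) = 0
M(y) = 14*√y
(l(-57) - 7067) + M(-162) = (0 - 7067) + 14*√(-162) = -7067 + 14*(9*I*√2) = -7067 + 126*I*√2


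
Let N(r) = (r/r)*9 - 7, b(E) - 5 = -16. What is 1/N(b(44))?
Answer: ½ ≈ 0.50000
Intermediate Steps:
b(E) = -11 (b(E) = 5 - 16 = -11)
N(r) = 2 (N(r) = 1*9 - 7 = 9 - 7 = 2)
1/N(b(44)) = 1/2 = ½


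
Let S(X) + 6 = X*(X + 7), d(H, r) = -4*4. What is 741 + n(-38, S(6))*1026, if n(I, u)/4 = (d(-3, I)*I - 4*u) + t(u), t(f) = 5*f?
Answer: 2791461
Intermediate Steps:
d(H, r) = -16
S(X) = -6 + X*(7 + X) (S(X) = -6 + X*(X + 7) = -6 + X*(7 + X))
n(I, u) = -64*I + 4*u (n(I, u) = 4*((-16*I - 4*u) + 5*u) = 4*(u - 16*I) = -64*I + 4*u)
741 + n(-38, S(6))*1026 = 741 + (-64*(-38) + 4*(-6 + 6² + 7*6))*1026 = 741 + (2432 + 4*(-6 + 36 + 42))*1026 = 741 + (2432 + 4*72)*1026 = 741 + (2432 + 288)*1026 = 741 + 2720*1026 = 741 + 2790720 = 2791461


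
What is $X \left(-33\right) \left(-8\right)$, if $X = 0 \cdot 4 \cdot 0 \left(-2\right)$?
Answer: $0$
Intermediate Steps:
$X = 0$ ($X = 0 \cdot 0 = 0$)
$X \left(-33\right) \left(-8\right) = 0 \left(-33\right) \left(-8\right) = 0 \left(-8\right) = 0$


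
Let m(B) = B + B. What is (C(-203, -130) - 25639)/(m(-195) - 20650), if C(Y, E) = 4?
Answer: 5127/4208 ≈ 1.2184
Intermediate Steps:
m(B) = 2*B
(C(-203, -130) - 25639)/(m(-195) - 20650) = (4 - 25639)/(2*(-195) - 20650) = -25635/(-390 - 20650) = -25635/(-21040) = -25635*(-1/21040) = 5127/4208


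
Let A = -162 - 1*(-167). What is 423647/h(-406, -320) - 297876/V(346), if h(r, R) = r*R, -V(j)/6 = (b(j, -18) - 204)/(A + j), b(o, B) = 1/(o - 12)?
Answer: -21603754577101/252917120 ≈ -85418.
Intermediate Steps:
A = 5 (A = -162 + 167 = 5)
b(o, B) = 1/(-12 + o)
V(j) = -6*(-204 + 1/(-12 + j))/(5 + j) (V(j) = -6*(1/(-12 + j) - 204)/(5 + j) = -6*(-204 + 1/(-12 + j))/(5 + j))
h(r, R) = R*r
423647/h(-406, -320) - 297876/V(346) = 423647/((-320*(-406))) - 297876*(-12 + 346)*(5 + 346)/(6*(-2449 + 204*346)) = 423647/129920 - 297876*19539/(-2449 + 70584) = 423647*(1/129920) - 297876/(6*(1/334)*(1/351)*68135) = 60521/18560 - 297876/68135/19539 = 60521/18560 - 297876*19539/68135 = 60521/18560 - 5820199164/68135 = -21603754577101/252917120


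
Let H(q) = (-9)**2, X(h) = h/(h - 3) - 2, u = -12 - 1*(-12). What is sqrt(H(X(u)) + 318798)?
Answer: 3*sqrt(35431) ≈ 564.69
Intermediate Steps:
u = 0 (u = -12 + 12 = 0)
X(h) = -2 + h/(-3 + h) (X(h) = h/(-3 + h) - 2 = -2 + h/(-3 + h))
H(q) = 81
sqrt(H(X(u)) + 318798) = sqrt(81 + 318798) = sqrt(318879) = 3*sqrt(35431)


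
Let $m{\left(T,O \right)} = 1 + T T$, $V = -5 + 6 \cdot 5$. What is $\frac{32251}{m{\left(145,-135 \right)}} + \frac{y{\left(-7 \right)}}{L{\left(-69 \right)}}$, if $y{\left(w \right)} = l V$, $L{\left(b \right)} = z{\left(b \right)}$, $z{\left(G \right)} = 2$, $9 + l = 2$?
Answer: $- \frac{903762}{10513} \approx -85.966$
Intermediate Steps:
$l = -7$ ($l = -9 + 2 = -7$)
$V = 25$ ($V = -5 + 30 = 25$)
$L{\left(b \right)} = 2$
$y{\left(w \right)} = -175$ ($y{\left(w \right)} = \left(-7\right) 25 = -175$)
$m{\left(T,O \right)} = 1 + T^{2}$
$\frac{32251}{m{\left(145,-135 \right)}} + \frac{y{\left(-7 \right)}}{L{\left(-69 \right)}} = \frac{32251}{1 + 145^{2}} - \frac{175}{2} = \frac{32251}{1 + 21025} - \frac{175}{2} = \frac{32251}{21026} - \frac{175}{2} = - \frac{903762}{10513}$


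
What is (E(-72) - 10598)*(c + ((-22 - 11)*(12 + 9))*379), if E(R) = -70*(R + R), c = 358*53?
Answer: 126222614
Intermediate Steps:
c = 18974
E(R) = -140*R
(E(-72) - 10598)*(c + ((-22 - 11)*(12 + 9))*379) = (-140*(-72) - 10598)*(18974 + ((-22 - 11)*(12 + 9))*379) = (10080 - 10598)*(18974 - 33*21*379) = -518*(18974 - 693*379) = -518*(18974 - 262647) = -518*(-243673) = 126222614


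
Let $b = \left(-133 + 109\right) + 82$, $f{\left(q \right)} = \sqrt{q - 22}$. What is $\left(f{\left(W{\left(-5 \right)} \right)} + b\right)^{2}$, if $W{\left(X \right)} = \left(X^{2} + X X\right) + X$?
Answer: $\left(58 + \sqrt{23}\right)^{2} \approx 3943.3$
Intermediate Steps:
$W{\left(X \right)} = X + 2 X^{2}$ ($W{\left(X \right)} = \left(X^{2} + X^{2}\right) + X = 2 X^{2} + X = X + 2 X^{2}$)
$f{\left(q \right)} = \sqrt{-22 + q}$
$b = 58$ ($b = -24 + 82 = 58$)
$\left(f{\left(W{\left(-5 \right)} \right)} + b\right)^{2} = \left(\sqrt{-22 - 5 \left(1 + 2 \left(-5\right)\right)} + 58\right)^{2} = \left(\sqrt{-22 - 5 \left(1 - 10\right)} + 58\right)^{2} = \left(\sqrt{-22 - -45} + 58\right)^{2} = \left(\sqrt{-22 + 45} + 58\right)^{2} = \left(\sqrt{23} + 58\right)^{2} = \left(58 + \sqrt{23}\right)^{2}$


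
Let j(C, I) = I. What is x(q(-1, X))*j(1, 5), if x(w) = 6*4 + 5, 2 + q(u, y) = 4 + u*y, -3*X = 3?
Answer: 145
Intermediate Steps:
X = -1 (X = -⅓*3 = -1)
q(u, y) = 2 + u*y (q(u, y) = -2 + (4 + u*y) = 2 + u*y)
x(w) = 29 (x(w) = 24 + 5 = 29)
x(q(-1, X))*j(1, 5) = 29*5 = 145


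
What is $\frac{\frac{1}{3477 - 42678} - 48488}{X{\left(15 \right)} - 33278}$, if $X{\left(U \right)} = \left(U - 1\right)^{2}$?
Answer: $\frac{271539727}{185263926} \approx 1.4657$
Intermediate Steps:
$X{\left(U \right)} = \left(-1 + U\right)^{2}$
$\frac{\frac{1}{3477 - 42678} - 48488}{X{\left(15 \right)} - 33278} = \frac{\frac{1}{3477 - 42678} - 48488}{\left(-1 + 15\right)^{2} - 33278} = \frac{\frac{1}{-39201} - 48488}{14^{2} - 33278} = \frac{- \frac{1}{39201} - 48488}{196 - 33278} = - \frac{1900778089}{39201 \left(-33082\right)} = \left(- \frac{1900778089}{39201}\right) \left(- \frac{1}{33082}\right) = \frac{271539727}{185263926}$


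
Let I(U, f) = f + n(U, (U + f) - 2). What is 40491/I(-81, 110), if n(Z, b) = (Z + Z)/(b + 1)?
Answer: 566874/1459 ≈ 388.54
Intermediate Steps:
n(Z, b) = 2*Z/(1 + b) (n(Z, b) = (2*Z)/(1 + b) = 2*Z/(1 + b))
I(U, f) = f + 2*U/(-1 + U + f) (I(U, f) = f + 2*U/(1 + ((U + f) - 2)) = f + 2*U/(1 + (-2 + U + f)) = f + 2*U/(-1 + U + f))
40491/I(-81, 110) = 40491/(((2*(-81) + 110*(-1 - 81 + 110))/(-1 - 81 + 110))) = 40491/(((-162 + 110*28)/28)) = 40491/(((-162 + 3080)/28)) = 40491/(((1/28)*2918)) = 40491/(1459/14) = 40491*(14/1459) = 566874/1459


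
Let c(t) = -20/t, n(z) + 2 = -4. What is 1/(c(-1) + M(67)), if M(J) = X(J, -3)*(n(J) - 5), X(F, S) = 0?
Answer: 1/20 ≈ 0.050000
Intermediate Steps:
n(z) = -6 (n(z) = -2 - 4 = -6)
M(J) = 0 (M(J) = 0*(-6 - 5) = 0*(-11) = 0)
1/(c(-1) + M(67)) = 1/(-20/(-1) + 0) = 1/(-20*(-1) + 0) = 1/(20 + 0) = 1/20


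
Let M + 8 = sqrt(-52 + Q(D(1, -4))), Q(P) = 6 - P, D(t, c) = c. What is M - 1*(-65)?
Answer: 57 + I*sqrt(42) ≈ 57.0 + 6.4807*I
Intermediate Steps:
M = -8 + I*sqrt(42) (M = -8 + sqrt(-52 + (6 - 1*(-4))) = -8 + sqrt(-52 + (6 + 4)) = -8 + sqrt(-52 + 10) = -8 + sqrt(-42) = -8 + I*sqrt(42) ≈ -8.0 + 6.4807*I)
M - 1*(-65) = (-8 + I*sqrt(42)) - 1*(-65) = (-8 + I*sqrt(42)) + 65 = 57 + I*sqrt(42)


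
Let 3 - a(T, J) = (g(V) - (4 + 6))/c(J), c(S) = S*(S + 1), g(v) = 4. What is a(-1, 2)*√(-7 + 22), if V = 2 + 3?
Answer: 4*√15 ≈ 15.492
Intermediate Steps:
V = 5
c(S) = S*(1 + S)
a(T, J) = 3 + 6/(J*(1 + J)) (a(T, J) = 3 - (4 - (4 + 6))/(J*(1 + J)) = 3 - (4 - 1*10)*1/(J*(1 + J)) = 3 - (4 - 10)*1/(J*(1 + J)) = 3 - (-6)*1/(J*(1 + J)) = 3 - (-6)/(J*(1 + J)) = 3 + 6/(J*(1 + J)))
a(-1, 2)*√(-7 + 22) = (3*(2 + 2*(1 + 2))/(2*(1 + 2)))*√(-7 + 22) = (3*(½)*(2 + 2*3)/3)*√15 = (3*(½)*(⅓)*(2 + 6))*√15 = (3*(½)*(⅓)*8)*√15 = 4*√15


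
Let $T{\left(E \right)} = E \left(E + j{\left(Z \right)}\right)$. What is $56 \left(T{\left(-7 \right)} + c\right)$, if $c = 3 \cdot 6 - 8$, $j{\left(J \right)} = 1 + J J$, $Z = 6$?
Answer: $-11200$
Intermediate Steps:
$j{\left(J \right)} = 1 + J^{2}$
$T{\left(E \right)} = E \left(37 + E\right)$ ($T{\left(E \right)} = E \left(E + \left(1 + 6^{2}\right)\right) = E \left(E + \left(1 + 36\right)\right) = E \left(E + 37\right) = E \left(37 + E\right)$)
$c = 10$ ($c = 18 - 8 = 10$)
$56 \left(T{\left(-7 \right)} + c\right) = 56 \left(- 7 \left(37 - 7\right) + 10\right) = 56 \left(\left(-7\right) 30 + 10\right) = 56 \left(-210 + 10\right) = 56 \left(-200\right) = -11200$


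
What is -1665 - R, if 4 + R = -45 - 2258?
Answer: 642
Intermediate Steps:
R = -2307 (R = -4 + (-45 - 2258) = -4 - 2303 = -2307)
-1665 - R = -1665 - 1*(-2307) = -1665 + 2307 = 642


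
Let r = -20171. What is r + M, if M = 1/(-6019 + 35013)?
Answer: -584837973/28994 ≈ -20171.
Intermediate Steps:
M = 1/28994 ≈ 3.4490e-5
r + M = -20171 + 1/28994 = -584837973/28994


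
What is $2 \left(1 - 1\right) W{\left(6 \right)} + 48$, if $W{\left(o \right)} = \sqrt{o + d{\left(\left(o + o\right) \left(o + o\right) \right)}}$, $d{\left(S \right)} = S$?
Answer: $48$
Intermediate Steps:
$W{\left(o \right)} = \sqrt{o + 4 o^{2}}$ ($W{\left(o \right)} = \sqrt{o + \left(o + o\right) \left(o + o\right)} = \sqrt{o + 2 o 2 o} = \sqrt{o + 4 o^{2}}$)
$2 \left(1 - 1\right) W{\left(6 \right)} + 48 = 2 \left(1 - 1\right) \sqrt{6 \left(1 + 4 \cdot 6\right)} + 48 = 2 \cdot 0 \sqrt{6 \left(1 + 24\right)} + 48 = 0 \sqrt{6 \cdot 25} + 48 = 0 \sqrt{150} + 48 = 0 \cdot 5 \sqrt{6} + 48 = 0 + 48 = 48$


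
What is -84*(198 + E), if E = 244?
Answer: -37128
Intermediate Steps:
-84*(198 + E) = -84*(198 + 244) = -84*442 = -1*37128 = -37128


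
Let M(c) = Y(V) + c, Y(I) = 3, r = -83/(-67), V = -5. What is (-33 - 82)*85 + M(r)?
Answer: -654641/67 ≈ -9770.8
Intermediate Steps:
r = 83/67 (r = -83*(-1/67) = 83/67 ≈ 1.2388)
M(c) = 3 + c
(-33 - 82)*85 + M(r) = (-33 - 82)*85 + (3 + 83/67) = -115*85 + 284/67 = -9775 + 284/67 = -654641/67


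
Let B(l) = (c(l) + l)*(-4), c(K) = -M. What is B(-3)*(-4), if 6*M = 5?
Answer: -184/3 ≈ -61.333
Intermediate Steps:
M = ⅚ (M = (⅙)*5 = ⅚ ≈ 0.83333)
c(K) = -⅚ (c(K) = -1*⅚ = -⅚)
B(l) = 10/3 - 4*l (B(l) = (-⅚ + l)*(-4) = 10/3 - 4*l)
B(-3)*(-4) = (10/3 - 4*(-3))*(-4) = (10/3 + 12)*(-4) = (46/3)*(-4) = -184/3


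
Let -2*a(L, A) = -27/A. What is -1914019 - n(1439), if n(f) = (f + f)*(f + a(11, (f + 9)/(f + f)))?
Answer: -4440063231/724 ≈ -6.1327e+6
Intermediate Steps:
a(L, A) = 27/(2*A) (a(L, A) = -(-27)/(2*A) = 27/(2*A))
n(f) = 2*f*(f + 27*f/(9 + f)) (n(f) = (f + f)*(f + 27/(2*(((f + 9)/(f + f))))) = (2*f)*(f + 27/(2*(((9 + f)/((2*f)))))) = (2*f)*(f + 27/(2*(((9 + f)*(1/(2*f)))))) = (2*f)*(f + 27/(2*(((9 + f)/(2*f))))) = (2*f)*(f + 27*(2*f/(9 + f))/2) = (2*f)*(f + 27*f/(9 + f)) = 2*f*(f + 27*f/(9 + f)))
-1914019 - n(1439) = -1914019 - 2*1439²*(36 + 1439)/(9 + 1439) = -1914019 - 2*2070721*1475/1448 = -1914019 - 1*3054313475/724 = -1914019 - 3054313475/724 = -4440063231/724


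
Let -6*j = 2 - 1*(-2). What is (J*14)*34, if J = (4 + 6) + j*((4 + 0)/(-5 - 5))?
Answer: 73304/15 ≈ 4886.9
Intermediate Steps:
j = -2/3 (j = -(2 - 1*(-2))/6 = -(2 + 2)/6 = -1/6*4 = -2/3 ≈ -0.66667)
J = 154/15 (J = (4 + 6) - 2*(4 + 0)/(3*(-5 - 5)) = 10 - 8/(3*(-10)) = 10 - 8*(-1)/(3*10) = 10 - 2/3*(-2/5) = 10 + 4/15 = 154/15 ≈ 10.267)
(J*14)*34 = ((154/15)*14)*34 = (2156/15)*34 = 73304/15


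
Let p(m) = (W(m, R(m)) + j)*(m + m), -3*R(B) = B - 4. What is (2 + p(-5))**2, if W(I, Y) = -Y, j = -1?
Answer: 1764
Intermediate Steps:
R(B) = 4/3 - B/3 (R(B) = -(B - 4)/3 = -(-4 + B)/3 = 4/3 - B/3)
p(m) = 2*m*(-7/3 + m/3) (p(m) = (-(4/3 - m/3) - 1)*(m + m) = ((-4/3 + m/3) - 1)*(2*m) = (-7/3 + m/3)*(2*m) = 2*m*(-7/3 + m/3))
(2 + p(-5))**2 = (2 + (2/3)*(-5)*(-7 - 5))**2 = (2 + (2/3)*(-5)*(-12))**2 = (2 + 40)**2 = 42**2 = 1764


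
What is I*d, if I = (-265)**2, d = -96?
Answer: -6741600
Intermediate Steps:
I = 70225
I*d = 70225*(-96) = -6741600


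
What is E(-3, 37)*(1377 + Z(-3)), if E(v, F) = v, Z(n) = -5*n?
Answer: -4176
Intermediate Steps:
E(-3, 37)*(1377 + Z(-3)) = -3*(1377 - 5*(-3)) = -3*(1377 + 15) = -3*1392 = -4176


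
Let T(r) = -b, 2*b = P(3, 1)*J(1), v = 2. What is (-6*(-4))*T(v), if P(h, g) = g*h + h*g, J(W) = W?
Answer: -72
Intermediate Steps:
P(h, g) = 2*g*h (P(h, g) = g*h + g*h = 2*g*h)
b = 3 (b = ((2*1*3)*1)/2 = (6*1)/2 = (½)*6 = 3)
T(r) = -3 (T(r) = -1*3 = -3)
(-6*(-4))*T(v) = -6*(-4)*(-3) = 24*(-3) = -72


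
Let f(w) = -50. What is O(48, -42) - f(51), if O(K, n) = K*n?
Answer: -1966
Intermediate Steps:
O(48, -42) - f(51) = 48*(-42) - 1*(-50) = -2016 + 50 = -1966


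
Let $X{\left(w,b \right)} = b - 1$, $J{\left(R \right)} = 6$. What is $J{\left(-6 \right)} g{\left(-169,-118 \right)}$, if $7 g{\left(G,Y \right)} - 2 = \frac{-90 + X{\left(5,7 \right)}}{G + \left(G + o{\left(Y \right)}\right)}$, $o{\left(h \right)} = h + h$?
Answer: $\frac{528}{287} \approx 1.8397$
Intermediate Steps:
$o{\left(h \right)} = 2 h$
$X{\left(w,b \right)} = -1 + b$
$g{\left(G,Y \right)} = \frac{2}{7} - \frac{12}{2 G + 2 Y}$ ($g{\left(G,Y \right)} = \frac{2}{7} + \frac{\left(-90 + \left(-1 + 7\right)\right) \frac{1}{G + \left(G + 2 Y\right)}}{7} = \frac{2}{7} + \frac{\left(-90 + 6\right) \frac{1}{2 G + 2 Y}}{7} = \frac{2}{7} + \frac{\left(-84\right) \frac{1}{2 G + 2 Y}}{7} = \frac{2}{7} - \frac{12}{2 G + 2 Y}$)
$J{\left(-6 \right)} g{\left(-169,-118 \right)} = 6 \frac{2 \left(-21 - 169 - 118\right)}{7 \left(-169 - 118\right)} = 6 \cdot \frac{2}{7} \frac{1}{-287} \left(-308\right) = 6 \cdot \frac{2}{7} \left(- \frac{1}{287}\right) \left(-308\right) = 6 \cdot \frac{88}{287} = \frac{528}{287}$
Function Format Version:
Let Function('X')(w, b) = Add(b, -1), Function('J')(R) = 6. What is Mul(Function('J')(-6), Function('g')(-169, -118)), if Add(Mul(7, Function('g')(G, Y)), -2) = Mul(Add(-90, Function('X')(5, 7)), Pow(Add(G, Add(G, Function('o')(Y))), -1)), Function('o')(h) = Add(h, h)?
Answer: Rational(528, 287) ≈ 1.8397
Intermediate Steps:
Function('o')(h) = Mul(2, h)
Function('X')(w, b) = Add(-1, b)
Function('g')(G, Y) = Add(Rational(2, 7), Mul(-12, Pow(Add(Mul(2, G), Mul(2, Y)), -1))) (Function('g')(G, Y) = Add(Rational(2, 7), Mul(Rational(1, 7), Mul(Add(-90, Add(-1, 7)), Pow(Add(G, Add(G, Mul(2, Y))), -1)))) = Add(Rational(2, 7), Mul(Rational(1, 7), Mul(Add(-90, 6), Pow(Add(Mul(2, G), Mul(2, Y)), -1)))) = Add(Rational(2, 7), Mul(Rational(1, 7), Mul(-84, Pow(Add(Mul(2, G), Mul(2, Y)), -1)))) = Add(Rational(2, 7), Mul(-12, Pow(Add(Mul(2, G), Mul(2, Y)), -1))))
Mul(Function('J')(-6), Function('g')(-169, -118)) = Mul(6, Mul(Rational(2, 7), Pow(Add(-169, -118), -1), Add(-21, -169, -118))) = Mul(6, Mul(Rational(2, 7), Pow(-287, -1), -308)) = Mul(6, Mul(Rational(2, 7), Rational(-1, 287), -308)) = Mul(6, Rational(88, 287)) = Rational(528, 287)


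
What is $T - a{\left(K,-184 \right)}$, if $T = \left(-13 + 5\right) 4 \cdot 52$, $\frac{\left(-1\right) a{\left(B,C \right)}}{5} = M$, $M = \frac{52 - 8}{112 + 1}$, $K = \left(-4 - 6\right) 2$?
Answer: $- \frac{187812}{113} \approx -1662.1$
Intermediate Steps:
$K = -20$ ($K = \left(-10\right) 2 = -20$)
$M = \frac{44}{113} \approx 0.38938$
$a{\left(B,C \right)} = - \frac{220}{113}$ ($a{\left(B,C \right)} = \left(-5\right) \frac{44}{113} = - \frac{220}{113}$)
$T = -1664$ ($T = \left(-8\right) 4 \cdot 52 = \left(-32\right) 52 = -1664$)
$T - a{\left(K,-184 \right)} = -1664 - - \frac{220}{113} = -1664 + \frac{220}{113} = - \frac{187812}{113}$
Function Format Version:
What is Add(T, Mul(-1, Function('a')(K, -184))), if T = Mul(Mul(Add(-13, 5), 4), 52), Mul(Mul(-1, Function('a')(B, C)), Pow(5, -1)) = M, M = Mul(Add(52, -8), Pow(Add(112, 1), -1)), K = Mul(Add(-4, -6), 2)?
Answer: Rational(-187812, 113) ≈ -1662.1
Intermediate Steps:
K = -20 (K = Mul(-10, 2) = -20)
M = Rational(44, 113) (M = Mul(44, Pow(113, -1)) = Mul(44, Rational(1, 113)) = Rational(44, 113) ≈ 0.38938)
Function('a')(B, C) = Rational(-220, 113) (Function('a')(B, C) = Mul(-5, Rational(44, 113)) = Rational(-220, 113))
T = -1664 (T = Mul(Mul(-8, 4), 52) = Mul(-32, 52) = -1664)
Add(T, Mul(-1, Function('a')(K, -184))) = Add(-1664, Mul(-1, Rational(-220, 113))) = Add(-1664, Rational(220, 113)) = Rational(-187812, 113)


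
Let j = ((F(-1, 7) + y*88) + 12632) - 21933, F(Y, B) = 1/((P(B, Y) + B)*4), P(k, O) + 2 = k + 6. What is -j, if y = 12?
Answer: 593639/72 ≈ 8245.0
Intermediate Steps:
P(k, O) = 4 + k (P(k, O) = -2 + (k + 6) = -2 + (6 + k) = 4 + k)
F(Y, B) = 1/(4*(4 + 2*B)) (F(Y, B) = 1/(((4 + B) + B)*4) = (1/4)/(4 + 2*B) = 1/(4*(4 + 2*B)))
j = -593639/72 (j = ((1/(8*(2 + 7)) + 12*88) + 12632) - 21933 = (((1/8)/9 + 1056) + 12632) - 21933 = (((1/8)*(1/9) + 1056) + 12632) - 21933 = ((1/72 + 1056) + 12632) - 21933 = (76033/72 + 12632) - 21933 = 985537/72 - 21933 = -593639/72 ≈ -8245.0)
-j = -1*(-593639/72) = 593639/72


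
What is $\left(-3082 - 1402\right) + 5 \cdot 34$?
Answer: $-4314$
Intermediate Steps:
$\left(-3082 - 1402\right) + 5 \cdot 34 = -4484 + 170 = -4314$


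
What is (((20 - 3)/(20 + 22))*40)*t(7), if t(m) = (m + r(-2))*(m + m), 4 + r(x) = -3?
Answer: 0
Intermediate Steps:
r(x) = -7 (r(x) = -4 - 3 = -7)
t(m) = 2*m*(-7 + m) (t(m) = (m - 7)*(m + m) = (-7 + m)*(2*m) = 2*m*(-7 + m))
(((20 - 3)/(20 + 22))*40)*t(7) = (((20 - 3)/(20 + 22))*40)*(2*7*(-7 + 7)) = ((17/42)*40)*(2*7*0) = ((17*(1/42))*40)*0 = ((17/42)*40)*0 = (340/21)*0 = 0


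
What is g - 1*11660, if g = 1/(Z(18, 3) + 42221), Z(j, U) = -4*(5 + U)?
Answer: -491923739/42189 ≈ -11660.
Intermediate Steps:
Z(j, U) = -20 - 4*U
g = 1/42189 (g = 1/((-20 - 4*3) + 42221) = 1/((-20 - 12) + 42221) = 1/(-32 + 42221) = 1/42189 ≈ 2.3703e-5)
g - 1*11660 = 1/42189 - 1*11660 = 1/42189 - 11660 = -491923739/42189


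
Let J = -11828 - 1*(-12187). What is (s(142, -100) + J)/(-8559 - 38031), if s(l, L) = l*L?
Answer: 13841/46590 ≈ 0.29708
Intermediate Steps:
J = 359 (J = -11828 + 12187 = 359)
s(l, L) = L*l
(s(142, -100) + J)/(-8559 - 38031) = (-100*142 + 359)/(-8559 - 38031) = (-14200 + 359)/(-46590) = -13841*(-1/46590) = 13841/46590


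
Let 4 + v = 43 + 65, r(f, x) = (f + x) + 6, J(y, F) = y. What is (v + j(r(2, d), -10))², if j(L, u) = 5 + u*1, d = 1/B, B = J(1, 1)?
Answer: 9801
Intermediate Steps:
B = 1
d = 1 (d = 1/1 = 1)
r(f, x) = 6 + f + x
v = 104 (v = -4 + (43 + 65) = -4 + 108 = 104)
j(L, u) = 5 + u
(v + j(r(2, d), -10))² = (104 + (5 - 10))² = (104 - 5)² = 99² = 9801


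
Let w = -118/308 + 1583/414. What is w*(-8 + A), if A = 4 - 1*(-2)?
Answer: -109678/15939 ≈ -6.8811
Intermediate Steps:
A = 6 (A = 4 + 2 = 6)
w = 54839/15939 (w = -118*1/308 + 1583*(1/414) = -59/154 + 1583/414 = 54839/15939 ≈ 3.4406)
w*(-8 + A) = 54839*(-8 + 6)/15939 = (54839/15939)*(-2) = -109678/15939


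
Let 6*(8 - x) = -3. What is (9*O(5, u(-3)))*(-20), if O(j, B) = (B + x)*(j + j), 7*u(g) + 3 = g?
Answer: -96300/7 ≈ -13757.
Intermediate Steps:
x = 17/2 (x = 8 - ⅙*(-3) = 8 + ½ = 17/2 ≈ 8.5000)
u(g) = -3/7 + g/7
O(j, B) = 2*j*(17/2 + B) (O(j, B) = (B + 17/2)*(j + j) = (17/2 + B)*(2*j) = 2*j*(17/2 + B))
(9*O(5, u(-3)))*(-20) = (9*(5*(17 + 2*(-3/7 + (⅐)*(-3)))))*(-20) = (9*(5*(17 + 2*(-3/7 - 3/7))))*(-20) = (9*(5*(17 + 2*(-6/7))))*(-20) = (9*(5*(17 - 12/7)))*(-20) = (9*(5*(107/7)))*(-20) = (9*(535/7))*(-20) = (4815/7)*(-20) = -96300/7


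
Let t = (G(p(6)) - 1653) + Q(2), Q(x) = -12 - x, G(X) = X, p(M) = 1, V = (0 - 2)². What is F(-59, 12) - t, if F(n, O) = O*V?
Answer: 1714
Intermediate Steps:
V = 4 (V = (-2)² = 4)
F(n, O) = 4*O (F(n, O) = O*4 = 4*O)
t = -1666 (t = (1 - 1653) + (-12 - 1*2) = -1652 + (-12 - 2) = -1652 - 14 = -1666)
F(-59, 12) - t = 4*12 - 1*(-1666) = 48 + 1666 = 1714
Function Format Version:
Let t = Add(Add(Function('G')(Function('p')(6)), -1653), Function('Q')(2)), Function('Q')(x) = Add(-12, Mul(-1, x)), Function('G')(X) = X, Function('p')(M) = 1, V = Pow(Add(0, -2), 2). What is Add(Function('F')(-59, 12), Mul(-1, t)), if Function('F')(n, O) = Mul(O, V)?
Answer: 1714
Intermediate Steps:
V = 4 (V = Pow(-2, 2) = 4)
Function('F')(n, O) = Mul(4, O) (Function('F')(n, O) = Mul(O, 4) = Mul(4, O))
t = -1666 (t = Add(Add(1, -1653), Add(-12, Mul(-1, 2))) = Add(-1652, Add(-12, -2)) = Add(-1652, -14) = -1666)
Add(Function('F')(-59, 12), Mul(-1, t)) = Add(Mul(4, 12), Mul(-1, -1666)) = Add(48, 1666) = 1714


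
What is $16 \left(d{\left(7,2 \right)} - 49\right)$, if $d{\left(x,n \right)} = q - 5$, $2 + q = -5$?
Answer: $-976$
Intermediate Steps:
$q = -7$ ($q = -2 - 5 = -7$)
$d{\left(x,n \right)} = -12$ ($d{\left(x,n \right)} = -7 - 5 = -12$)
$16 \left(d{\left(7,2 \right)} - 49\right) = 16 \left(-12 - 49\right) = 16 \left(-61\right) = -976$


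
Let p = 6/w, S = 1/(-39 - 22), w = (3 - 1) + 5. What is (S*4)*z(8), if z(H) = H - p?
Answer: -200/427 ≈ -0.46838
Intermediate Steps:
w = 7 (w = 2 + 5 = 7)
S = -1/61 (S = 1/(-61) = -1/61 ≈ -0.016393)
p = 6/7 ≈ 0.85714
z(H) = -6/7 + H (z(H) = H - 1*6/7 = H - 6/7 = -6/7 + H)
(S*4)*z(8) = (-1/61*4)*(-6/7 + 8) = -4/61*50/7 = -200/427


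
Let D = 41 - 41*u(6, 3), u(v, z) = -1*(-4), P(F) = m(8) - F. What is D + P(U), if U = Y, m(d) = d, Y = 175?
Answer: -290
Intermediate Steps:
U = 175
P(F) = 8 - F
u(v, z) = 4
D = -123 (D = 41 - 41*4 = 41 - 164 = -123)
D + P(U) = -123 + (8 - 1*175) = -123 + (8 - 175) = -123 - 167 = -290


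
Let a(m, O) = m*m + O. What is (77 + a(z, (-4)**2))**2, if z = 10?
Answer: 37249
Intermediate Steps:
a(m, O) = O + m**2 (a(m, O) = m**2 + O = O + m**2)
(77 + a(z, (-4)**2))**2 = (77 + ((-4)**2 + 10**2))**2 = (77 + (16 + 100))**2 = (77 + 116)**2 = 193**2 = 37249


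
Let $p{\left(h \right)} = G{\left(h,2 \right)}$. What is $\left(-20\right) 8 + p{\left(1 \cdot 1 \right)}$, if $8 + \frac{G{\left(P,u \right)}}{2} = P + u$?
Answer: $-170$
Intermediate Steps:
$G{\left(P,u \right)} = -16 + 2 P + 2 u$ ($G{\left(P,u \right)} = -16 + 2 \left(P + u\right) = -16 + \left(2 P + 2 u\right) = -16 + 2 P + 2 u$)
$p{\left(h \right)} = -12 + 2 h$ ($p{\left(h \right)} = -16 + 2 h + 2 \cdot 2 = -16 + 2 h + 4 = -12 + 2 h$)
$\left(-20\right) 8 + p{\left(1 \cdot 1 \right)} = \left(-20\right) 8 - \left(12 - 2 \cdot 1 \cdot 1\right) = -160 + \left(-12 + 2 \cdot 1\right) = -160 + \left(-12 + 2\right) = -160 - 10 = -170$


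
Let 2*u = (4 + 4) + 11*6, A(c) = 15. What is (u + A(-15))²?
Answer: 2704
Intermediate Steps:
u = 37 (u = ((4 + 4) + 11*6)/2 = (8 + 66)/2 = (½)*74 = 37)
(u + A(-15))² = (37 + 15)² = 52² = 2704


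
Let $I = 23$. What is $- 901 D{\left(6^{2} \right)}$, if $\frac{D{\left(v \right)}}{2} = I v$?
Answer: $-1492056$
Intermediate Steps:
$D{\left(v \right)} = 46 v$ ($D{\left(v \right)} = 2 \cdot 23 v = 46 v$)
$- 901 D{\left(6^{2} \right)} = - 901 \cdot 46 \cdot 6^{2} = - 901 \cdot 46 \cdot 36 = \left(-901\right) 1656 = -1492056$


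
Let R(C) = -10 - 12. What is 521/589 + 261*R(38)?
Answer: -3381517/589 ≈ -5741.1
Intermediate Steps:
R(C) = -22
521/589 + 261*R(38) = 521/589 + 261*(-22) = 521*(1/589) - 5742 = 521/589 - 5742 = -3381517/589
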